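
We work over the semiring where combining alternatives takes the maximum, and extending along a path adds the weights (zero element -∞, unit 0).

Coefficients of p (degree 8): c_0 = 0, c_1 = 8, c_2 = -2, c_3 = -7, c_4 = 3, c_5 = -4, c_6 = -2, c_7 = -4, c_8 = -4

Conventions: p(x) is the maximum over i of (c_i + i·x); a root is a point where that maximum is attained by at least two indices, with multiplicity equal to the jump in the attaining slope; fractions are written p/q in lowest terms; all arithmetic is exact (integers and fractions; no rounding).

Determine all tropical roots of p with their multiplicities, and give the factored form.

hull edge (i=0, c=0) to (i=1, c=8): slope 8, span 1
hull edge (i=1, c=8) to (i=4, c=3): slope -5/3, span 3
hull edge (i=4, c=3) to (i=8, c=-4): slope -7/4, span 4
Factored form: p(x) = -4 ⊗ (x ⊕ (-8)) ⊗ (x ⊕ 5/3) ⊗ (x ⊕ 5/3) ⊗ (x ⊕ 5/3) ⊗ (x ⊕ 7/4) ⊗ (x ⊕ 7/4) ⊗ (x ⊕ 7/4) ⊗ (x ⊕ 7/4)
Answer: roots = -8 (mult 1), 5/3 (mult 3), 7/4 (mult 4)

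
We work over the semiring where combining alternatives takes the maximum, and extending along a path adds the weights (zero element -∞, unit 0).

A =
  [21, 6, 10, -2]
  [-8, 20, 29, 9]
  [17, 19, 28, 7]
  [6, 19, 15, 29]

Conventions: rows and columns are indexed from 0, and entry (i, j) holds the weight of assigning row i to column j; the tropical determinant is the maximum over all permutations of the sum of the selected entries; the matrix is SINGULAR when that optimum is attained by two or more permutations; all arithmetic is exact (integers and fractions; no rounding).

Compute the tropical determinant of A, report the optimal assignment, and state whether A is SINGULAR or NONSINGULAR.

σ = (0, 1, 2, 3): 21 + 20 + 28 + 29 = 98
σ = (0, 1, 3, 2): 21 + 20 + 7 + 15 = 63
σ = (0, 2, 1, 3): 21 + 29 + 19 + 29 = 98
σ = (0, 2, 3, 1): 21 + 29 + 7 + 19 = 76
σ = (0, 3, 1, 2): 21 + 9 + 19 + 15 = 64
σ = (0, 3, 2, 1): 21 + 9 + 28 + 19 = 77
σ = (1, 0, 2, 3): 6 + (-8) + 28 + 29 = 55
σ = (1, 0, 3, 2): 6 + (-8) + 7 + 15 = 20
σ = (1, 2, 0, 3): 6 + 29 + 17 + 29 = 81
σ = (1, 2, 3, 0): 6 + 29 + 7 + 6 = 48
σ = (1, 3, 0, 2): 6 + 9 + 17 + 15 = 47
σ = (1, 3, 2, 0): 6 + 9 + 28 + 6 = 49
σ = (2, 0, 1, 3): 10 + (-8) + 19 + 29 = 50
σ = (2, 0, 3, 1): 10 + (-8) + 7 + 19 = 28
σ = (2, 1, 0, 3): 10 + 20 + 17 + 29 = 76
σ = (2, 1, 3, 0): 10 + 20 + 7 + 6 = 43
σ = (2, 3, 0, 1): 10 + 9 + 17 + 19 = 55
σ = (2, 3, 1, 0): 10 + 9 + 19 + 6 = 44
σ = (3, 0, 1, 2): (-2) + (-8) + 19 + 15 = 24
σ = (3, 0, 2, 1): (-2) + (-8) + 28 + 19 = 37
σ = (3, 1, 0, 2): (-2) + 20 + 17 + 15 = 50
σ = (3, 1, 2, 0): (-2) + 20 + 28 + 6 = 52
σ = (3, 2, 0, 1): (-2) + 29 + 17 + 19 = 63
σ = (3, 2, 1, 0): (-2) + 29 + 19 + 6 = 52
Optimal value attained by: σ = (0, 1, 2, 3).
Answer: det⊕(A) = 98; verdict: SINGULAR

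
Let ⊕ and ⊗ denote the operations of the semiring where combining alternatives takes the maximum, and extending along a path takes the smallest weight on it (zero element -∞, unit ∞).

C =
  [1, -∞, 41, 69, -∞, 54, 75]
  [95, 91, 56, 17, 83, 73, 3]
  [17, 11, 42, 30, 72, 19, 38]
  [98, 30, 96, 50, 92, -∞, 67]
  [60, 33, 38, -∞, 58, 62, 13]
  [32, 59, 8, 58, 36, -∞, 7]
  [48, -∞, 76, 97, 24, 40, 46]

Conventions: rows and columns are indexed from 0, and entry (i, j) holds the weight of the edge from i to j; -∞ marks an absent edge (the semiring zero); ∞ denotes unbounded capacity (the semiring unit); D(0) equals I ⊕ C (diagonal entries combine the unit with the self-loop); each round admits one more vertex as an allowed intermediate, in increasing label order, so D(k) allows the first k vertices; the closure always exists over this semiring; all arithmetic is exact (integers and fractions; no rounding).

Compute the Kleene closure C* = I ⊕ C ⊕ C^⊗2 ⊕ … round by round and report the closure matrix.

D(0):
  [∞, -∞, 41, 69, -∞, 54, 75]
  [95, ∞, 56, 17, 83, 73, 3]
  [17, 11, ∞, 30, 72, 19, 38]
  [98, 30, 96, ∞, 92, -∞, 67]
  [60, 33, 38, -∞, ∞, 62, 13]
  [32, 59, 8, 58, 36, ∞, 7]
  [48, -∞, 76, 97, 24, 40, ∞]
D(1):
  [∞, -∞, 41, 69, -∞, 54, 75]
  [95, ∞, 56, 69, 83, 73, 75]
  [17, 11, ∞, 30, 72, 19, 38]
  [98, 30, 96, ∞, 92, 54, 75]
  [60, 33, 41, 60, ∞, 62, 60]
  [32, 59, 32, 58, 36, ∞, 32]
  [48, -∞, 76, 97, 24, 48, ∞]
D(2):
  [∞, -∞, 41, 69, -∞, 54, 75]
  [95, ∞, 56, 69, 83, 73, 75]
  [17, 11, ∞, 30, 72, 19, 38]
  [98, 30, 96, ∞, 92, 54, 75]
  [60, 33, 41, 60, ∞, 62, 60]
  [59, 59, 56, 59, 59, ∞, 59]
  [48, -∞, 76, 97, 24, 48, ∞]
D(3):
  [∞, 11, 41, 69, 41, 54, 75]
  [95, ∞, 56, 69, 83, 73, 75]
  [17, 11, ∞, 30, 72, 19, 38]
  [98, 30, 96, ∞, 92, 54, 75]
  [60, 33, 41, 60, ∞, 62, 60]
  [59, 59, 56, 59, 59, ∞, 59]
  [48, 11, 76, 97, 72, 48, ∞]
D(4):
  [∞, 30, 69, 69, 69, 54, 75]
  [95, ∞, 69, 69, 83, 73, 75]
  [30, 30, ∞, 30, 72, 30, 38]
  [98, 30, 96, ∞, 92, 54, 75]
  [60, 33, 60, 60, ∞, 62, 60]
  [59, 59, 59, 59, 59, ∞, 59]
  [97, 30, 96, 97, 92, 54, ∞]
D(5):
  [∞, 33, 69, 69, 69, 62, 75]
  [95, ∞, 69, 69, 83, 73, 75]
  [60, 33, ∞, 60, 72, 62, 60]
  [98, 33, 96, ∞, 92, 62, 75]
  [60, 33, 60, 60, ∞, 62, 60]
  [59, 59, 59, 59, 59, ∞, 59]
  [97, 33, 96, 97, 92, 62, ∞]
D(6):
  [∞, 59, 69, 69, 69, 62, 75]
  [95, ∞, 69, 69, 83, 73, 75]
  [60, 59, ∞, 60, 72, 62, 60]
  [98, 59, 96, ∞, 92, 62, 75]
  [60, 59, 60, 60, ∞, 62, 60]
  [59, 59, 59, 59, 59, ∞, 59]
  [97, 59, 96, 97, 92, 62, ∞]
D(7):
  [∞, 59, 75, 75, 75, 62, 75]
  [95, ∞, 75, 75, 83, 73, 75]
  [60, 59, ∞, 60, 72, 62, 60]
  [98, 59, 96, ∞, 92, 62, 75]
  [60, 59, 60, 60, ∞, 62, 60]
  [59, 59, 59, 59, 59, ∞, 59]
  [97, 59, 96, 97, 92, 62, ∞]
Answer: C* = [[∞, 59, 75, 75, 75, 62, 75], [95, ∞, 75, 75, 83, 73, 75], [60, 59, ∞, 60, 72, 62, 60], [98, 59, 96, ∞, 92, 62, 75], [60, 59, 60, 60, ∞, 62, 60], [59, 59, 59, 59, 59, ∞, 59], [97, 59, 96, 97, 92, 62, ∞]]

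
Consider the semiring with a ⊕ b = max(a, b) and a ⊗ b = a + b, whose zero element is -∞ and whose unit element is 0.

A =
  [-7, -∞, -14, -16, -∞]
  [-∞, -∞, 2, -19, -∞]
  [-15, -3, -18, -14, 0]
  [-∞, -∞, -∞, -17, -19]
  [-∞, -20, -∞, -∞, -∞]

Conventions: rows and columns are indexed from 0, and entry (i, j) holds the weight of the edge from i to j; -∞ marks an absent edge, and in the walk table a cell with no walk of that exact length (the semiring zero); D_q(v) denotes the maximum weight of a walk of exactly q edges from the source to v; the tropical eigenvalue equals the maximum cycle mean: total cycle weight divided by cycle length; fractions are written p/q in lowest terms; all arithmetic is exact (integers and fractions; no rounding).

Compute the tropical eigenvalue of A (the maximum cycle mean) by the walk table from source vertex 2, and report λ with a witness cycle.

q=0: [-∞, -∞, 0, -∞, -∞]
q=1: [-15, -3, -18, -14, 0]
q=2: [-22, -20, -1, -22, -18]
q=3: [-16, -4, -18, -15, -1]
q=4: [-23, -21, -2, -23, -18]
q=5: [-17, -5, -19, -16, -2]
Optimal cycle mean attained by: cycle 1->2->1, total 2 + (-3), length 2.
Answer: λ = -1/2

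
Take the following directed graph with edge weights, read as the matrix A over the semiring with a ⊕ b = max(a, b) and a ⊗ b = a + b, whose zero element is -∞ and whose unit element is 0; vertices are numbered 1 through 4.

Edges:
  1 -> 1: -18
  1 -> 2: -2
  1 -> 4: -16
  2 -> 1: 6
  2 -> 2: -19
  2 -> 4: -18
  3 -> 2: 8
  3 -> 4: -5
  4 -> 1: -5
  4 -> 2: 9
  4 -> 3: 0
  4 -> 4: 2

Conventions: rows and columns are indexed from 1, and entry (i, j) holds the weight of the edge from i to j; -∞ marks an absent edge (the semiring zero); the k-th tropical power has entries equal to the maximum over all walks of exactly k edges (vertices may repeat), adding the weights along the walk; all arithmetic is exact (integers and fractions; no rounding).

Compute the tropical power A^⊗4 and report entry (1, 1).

A^⊗2:
  [4, -7, -16, -14]
  [-12, 4, -18, -10]
  [14, 4, -5, -3]
  [15, 11, 2, 4]
A^⊗3:
  [-1, 2, -14, -12]
  [10, -1, -10, -8]
  [10, 12, -3, -1]
  [17, 13, 4, 6]
A^⊗4:
  [8, -3, -12, -10]
  [5, 8, -8, -6]
  [18, 8, -1, 1]
  [19, 15, 6, 8]
Key observation: the optimum is the walk 1->2->1->2->1, with weight (-2) + 6 + (-2) + 6 = 8.
Optimal value attained by: walk 1->2->1->2->1.
Answer: (A^⊗4)[1][1] = 8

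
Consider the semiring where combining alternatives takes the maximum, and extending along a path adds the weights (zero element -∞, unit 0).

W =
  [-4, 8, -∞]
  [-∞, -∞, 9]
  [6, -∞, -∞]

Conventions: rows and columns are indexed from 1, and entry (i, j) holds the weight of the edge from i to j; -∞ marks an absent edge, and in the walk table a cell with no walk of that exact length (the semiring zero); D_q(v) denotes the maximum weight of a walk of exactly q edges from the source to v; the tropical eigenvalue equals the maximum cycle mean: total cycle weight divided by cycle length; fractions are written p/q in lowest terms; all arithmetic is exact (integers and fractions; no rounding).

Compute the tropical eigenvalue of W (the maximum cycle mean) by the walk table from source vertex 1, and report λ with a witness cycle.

q=0: [0, -∞, -∞]
q=1: [-4, 8, -∞]
q=2: [-8, 4, 17]
q=3: [23, 0, 13]
Optimal cycle mean attained by: cycle 1->2->3->1, total 8 + 9 + 6, length 3.
Answer: λ = 23/3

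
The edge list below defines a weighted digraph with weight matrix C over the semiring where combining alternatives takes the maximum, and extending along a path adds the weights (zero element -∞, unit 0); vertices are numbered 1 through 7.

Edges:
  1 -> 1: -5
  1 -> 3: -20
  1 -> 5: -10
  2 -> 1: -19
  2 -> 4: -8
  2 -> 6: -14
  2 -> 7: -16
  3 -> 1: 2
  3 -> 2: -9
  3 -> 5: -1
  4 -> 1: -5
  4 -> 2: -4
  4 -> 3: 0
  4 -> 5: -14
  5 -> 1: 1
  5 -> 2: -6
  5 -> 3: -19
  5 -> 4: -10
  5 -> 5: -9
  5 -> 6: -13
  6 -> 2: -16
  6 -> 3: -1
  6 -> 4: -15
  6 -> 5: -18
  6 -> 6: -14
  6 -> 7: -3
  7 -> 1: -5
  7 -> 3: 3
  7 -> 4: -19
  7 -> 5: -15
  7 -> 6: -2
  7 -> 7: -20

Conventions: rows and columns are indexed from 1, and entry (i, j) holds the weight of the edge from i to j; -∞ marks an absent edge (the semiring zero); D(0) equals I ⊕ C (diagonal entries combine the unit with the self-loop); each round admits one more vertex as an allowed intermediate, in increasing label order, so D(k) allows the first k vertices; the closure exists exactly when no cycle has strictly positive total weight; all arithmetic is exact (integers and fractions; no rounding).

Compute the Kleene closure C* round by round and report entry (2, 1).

D(0):
  [0, -∞, -20, -∞, -10, -∞, -∞]
  [-19, 0, -∞, -8, -∞, -14, -16]
  [2, -9, 0, -∞, -1, -∞, -∞]
  [-5, -4, 0, 0, -14, -∞, -∞]
  [1, -6, -19, -10, 0, -13, -∞]
  [-∞, -16, -1, -15, -18, 0, -3]
  [-5, -∞, 3, -19, -15, -2, 0]
D(1):
  [0, -∞, -20, -∞, -10, -∞, -∞]
  [-19, 0, -39, -8, -29, -14, -16]
  [2, -9, 0, -∞, -1, -∞, -∞]
  [-5, -4, 0, 0, -14, -∞, -∞]
  [1, -6, -19, -10, 0, -13, -∞]
  [-∞, -16, -1, -15, -18, 0, -3]
  [-5, -∞, 3, -19, -15, -2, 0]
D(2):
  [0, -∞, -20, -∞, -10, -∞, -∞]
  [-19, 0, -39, -8, -29, -14, -16]
  [2, -9, 0, -17, -1, -23, -25]
  [-5, -4, 0, 0, -14, -18, -20]
  [1, -6, -19, -10, 0, -13, -22]
  [-35, -16, -1, -15, -18, 0, -3]
  [-5, -∞, 3, -19, -15, -2, 0]
D(3):
  [0, -29, -20, -37, -10, -43, -45]
  [-19, 0, -39, -8, -29, -14, -16]
  [2, -9, 0, -17, -1, -23, -25]
  [2, -4, 0, 0, -1, -18, -20]
  [1, -6, -19, -10, 0, -13, -22]
  [1, -10, -1, -15, -2, 0, -3]
  [5, -6, 3, -14, 2, -2, 0]
D(4):
  [0, -29, -20, -37, -10, -43, -45]
  [-6, 0, -8, -8, -9, -14, -16]
  [2, -9, 0, -17, -1, -23, -25]
  [2, -4, 0, 0, -1, -18, -20]
  [1, -6, -10, -10, 0, -13, -22]
  [1, -10, -1, -15, -2, 0, -3]
  [5, -6, 3, -14, 2, -2, 0]
D(5):
  [0, -16, -20, -20, -10, -23, -32]
  [-6, 0, -8, -8, -9, -14, -16]
  [2, -7, 0, -11, -1, -14, -23]
  [2, -4, 0, 0, -1, -14, -20]
  [1, -6, -10, -10, 0, -13, -22]
  [1, -8, -1, -12, -2, 0, -3]
  [5, -4, 3, -8, 2, -2, 0]
D(6):
  [0, -16, -20, -20, -10, -23, -26]
  [-6, 0, -8, -8, -9, -14, -16]
  [2, -7, 0, -11, -1, -14, -17]
  [2, -4, 0, 0, -1, -14, -17]
  [1, -6, -10, -10, 0, -13, -16]
  [1, -8, -1, -12, -2, 0, -3]
  [5, -4, 3, -8, 2, -2, 0]
D(7):
  [0, -16, -20, -20, -10, -23, -26]
  [-6, 0, -8, -8, -9, -14, -16]
  [2, -7, 0, -11, -1, -14, -17]
  [2, -4, 0, 0, -1, -14, -17]
  [1, -6, -10, -10, 0, -13, -16]
  [2, -7, 0, -11, -1, 0, -3]
  [5, -4, 3, -8, 2, -2, 0]
Answer: C*[2][1] = -6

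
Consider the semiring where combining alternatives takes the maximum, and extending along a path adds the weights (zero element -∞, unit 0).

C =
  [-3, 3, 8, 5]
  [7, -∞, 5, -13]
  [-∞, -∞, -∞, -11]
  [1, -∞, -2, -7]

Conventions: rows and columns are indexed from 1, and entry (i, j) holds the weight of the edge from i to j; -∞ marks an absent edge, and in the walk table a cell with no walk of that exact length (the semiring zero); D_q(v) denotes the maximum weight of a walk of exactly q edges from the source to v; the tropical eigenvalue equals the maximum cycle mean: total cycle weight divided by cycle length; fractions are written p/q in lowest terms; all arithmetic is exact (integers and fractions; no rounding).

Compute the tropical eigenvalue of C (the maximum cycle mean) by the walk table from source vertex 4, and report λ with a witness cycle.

q=0: [-∞, -∞, -∞, 0]
q=1: [1, -∞, -2, -7]
q=2: [-2, 4, 9, 6]
q=3: [11, 1, 9, 3]
q=4: [8, 14, 19, 16]
Optimal cycle mean attained by: cycle 1->2->1, total 3 + 7, length 2.
Answer: λ = 5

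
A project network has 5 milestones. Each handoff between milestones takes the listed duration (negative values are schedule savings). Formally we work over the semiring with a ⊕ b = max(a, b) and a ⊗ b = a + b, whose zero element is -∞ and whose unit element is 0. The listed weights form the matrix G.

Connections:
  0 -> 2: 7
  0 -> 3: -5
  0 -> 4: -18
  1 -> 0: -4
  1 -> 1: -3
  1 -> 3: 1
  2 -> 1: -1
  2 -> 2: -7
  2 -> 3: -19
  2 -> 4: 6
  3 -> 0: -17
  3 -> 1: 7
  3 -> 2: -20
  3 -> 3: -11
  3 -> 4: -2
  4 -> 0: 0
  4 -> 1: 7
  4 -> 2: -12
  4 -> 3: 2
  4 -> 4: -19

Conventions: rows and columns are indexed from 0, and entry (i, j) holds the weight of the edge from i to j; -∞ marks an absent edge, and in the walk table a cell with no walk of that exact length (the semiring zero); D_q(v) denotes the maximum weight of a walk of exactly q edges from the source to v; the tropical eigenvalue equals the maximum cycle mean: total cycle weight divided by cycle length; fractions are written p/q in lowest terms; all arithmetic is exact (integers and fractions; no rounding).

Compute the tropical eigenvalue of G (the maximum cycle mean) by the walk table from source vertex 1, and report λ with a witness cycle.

q=0: [-∞, 0, -∞, -∞, -∞]
q=1: [-4, -3, -∞, 1, -∞]
q=2: [-7, 8, 3, -2, -1]
q=3: [4, 6, 0, 9, 9]
q=4: [9, 16, 11, 11, 7]
q=5: [12, 18, 16, 17, 17]
Optimal cycle mean attained by: cycle 0->2->4->0, total 7 + 6 + 0, length 3.
Answer: λ = 13/3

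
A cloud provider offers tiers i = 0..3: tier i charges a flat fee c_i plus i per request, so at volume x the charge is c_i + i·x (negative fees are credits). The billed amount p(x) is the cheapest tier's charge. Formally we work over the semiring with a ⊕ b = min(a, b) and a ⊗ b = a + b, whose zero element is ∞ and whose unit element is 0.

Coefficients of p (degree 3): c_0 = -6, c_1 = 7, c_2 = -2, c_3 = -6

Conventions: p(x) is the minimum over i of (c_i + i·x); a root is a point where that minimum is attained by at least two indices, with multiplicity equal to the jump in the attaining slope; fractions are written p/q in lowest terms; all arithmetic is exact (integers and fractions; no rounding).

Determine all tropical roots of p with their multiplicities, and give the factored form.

hull edge (i=0, c=-6) to (i=3, c=-6): slope 0, span 3
Factored form: p(x) = -6 ⊗ (x ⊕ 0) ⊗ (x ⊕ 0) ⊗ (x ⊕ 0)
Answer: roots = 0 (mult 3)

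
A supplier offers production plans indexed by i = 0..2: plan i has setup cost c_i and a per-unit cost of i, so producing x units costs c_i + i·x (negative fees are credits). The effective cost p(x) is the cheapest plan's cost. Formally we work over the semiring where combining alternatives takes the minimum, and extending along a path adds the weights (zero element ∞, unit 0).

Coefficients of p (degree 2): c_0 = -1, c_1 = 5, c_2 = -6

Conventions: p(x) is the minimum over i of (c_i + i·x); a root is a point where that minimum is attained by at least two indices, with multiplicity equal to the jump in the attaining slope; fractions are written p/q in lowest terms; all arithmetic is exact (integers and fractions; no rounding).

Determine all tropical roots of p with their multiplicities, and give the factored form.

hull edge (i=0, c=-1) to (i=2, c=-6): slope -5/2, span 2
Factored form: p(x) = -6 ⊗ (x ⊕ 5/2) ⊗ (x ⊕ 5/2)
Answer: roots = 5/2 (mult 2)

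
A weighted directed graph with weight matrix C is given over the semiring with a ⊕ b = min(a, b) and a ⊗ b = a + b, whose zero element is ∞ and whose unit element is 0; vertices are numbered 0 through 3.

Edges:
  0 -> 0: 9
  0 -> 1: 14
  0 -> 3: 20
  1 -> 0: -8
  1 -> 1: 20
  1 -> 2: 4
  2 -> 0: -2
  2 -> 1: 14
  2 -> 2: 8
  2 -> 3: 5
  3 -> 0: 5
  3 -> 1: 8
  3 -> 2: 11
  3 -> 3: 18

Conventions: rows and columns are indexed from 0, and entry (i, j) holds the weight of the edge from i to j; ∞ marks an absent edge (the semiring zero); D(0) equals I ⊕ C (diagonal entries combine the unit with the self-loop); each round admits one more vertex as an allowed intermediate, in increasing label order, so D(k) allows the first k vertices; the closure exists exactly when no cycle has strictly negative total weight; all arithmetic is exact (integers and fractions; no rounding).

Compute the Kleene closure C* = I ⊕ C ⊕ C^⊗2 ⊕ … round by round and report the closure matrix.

D(0):
  [0, 14, ∞, 20]
  [-8, 0, 4, ∞]
  [-2, 14, 0, 5]
  [5, 8, 11, 0]
D(1):
  [0, 14, ∞, 20]
  [-8, 0, 4, 12]
  [-2, 12, 0, 5]
  [5, 8, 11, 0]
D(2):
  [0, 14, 18, 20]
  [-8, 0, 4, 12]
  [-2, 12, 0, 5]
  [0, 8, 11, 0]
D(3):
  [0, 14, 18, 20]
  [-8, 0, 4, 9]
  [-2, 12, 0, 5]
  [0, 8, 11, 0]
D(4):
  [0, 14, 18, 20]
  [-8, 0, 4, 9]
  [-2, 12, 0, 5]
  [0, 8, 11, 0]
Answer: C* = [[0, 14, 18, 20], [-8, 0, 4, 9], [-2, 12, 0, 5], [0, 8, 11, 0]]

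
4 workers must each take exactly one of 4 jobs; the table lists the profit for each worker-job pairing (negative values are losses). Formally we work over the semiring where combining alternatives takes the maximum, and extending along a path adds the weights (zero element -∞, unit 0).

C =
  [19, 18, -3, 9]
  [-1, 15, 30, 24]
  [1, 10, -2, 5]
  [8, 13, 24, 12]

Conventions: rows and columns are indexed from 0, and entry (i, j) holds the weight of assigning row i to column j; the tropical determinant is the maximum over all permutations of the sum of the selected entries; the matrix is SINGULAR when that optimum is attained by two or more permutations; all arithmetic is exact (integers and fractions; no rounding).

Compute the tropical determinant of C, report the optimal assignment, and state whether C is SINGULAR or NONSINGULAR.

σ = (0, 1, 2, 3): 19 + 15 + (-2) + 12 = 44
σ = (0, 1, 3, 2): 19 + 15 + 5 + 24 = 63
σ = (0, 2, 1, 3): 19 + 30 + 10 + 12 = 71
σ = (0, 2, 3, 1): 19 + 30 + 5 + 13 = 67
σ = (0, 3, 1, 2): 19 + 24 + 10 + 24 = 77
σ = (0, 3, 2, 1): 19 + 24 + (-2) + 13 = 54
σ = (1, 0, 2, 3): 18 + (-1) + (-2) + 12 = 27
σ = (1, 0, 3, 2): 18 + (-1) + 5 + 24 = 46
σ = (1, 2, 0, 3): 18 + 30 + 1 + 12 = 61
σ = (1, 2, 3, 0): 18 + 30 + 5 + 8 = 61
σ = (1, 3, 0, 2): 18 + 24 + 1 + 24 = 67
σ = (1, 3, 2, 0): 18 + 24 + (-2) + 8 = 48
σ = (2, 0, 1, 3): (-3) + (-1) + 10 + 12 = 18
σ = (2, 0, 3, 1): (-3) + (-1) + 5 + 13 = 14
σ = (2, 1, 0, 3): (-3) + 15 + 1 + 12 = 25
σ = (2, 1, 3, 0): (-3) + 15 + 5 + 8 = 25
σ = (2, 3, 0, 1): (-3) + 24 + 1 + 13 = 35
σ = (2, 3, 1, 0): (-3) + 24 + 10 + 8 = 39
σ = (3, 0, 1, 2): 9 + (-1) + 10 + 24 = 42
σ = (3, 0, 2, 1): 9 + (-1) + (-2) + 13 = 19
σ = (3, 1, 0, 2): 9 + 15 + 1 + 24 = 49
σ = (3, 1, 2, 0): 9 + 15 + (-2) + 8 = 30
σ = (3, 2, 0, 1): 9 + 30 + 1 + 13 = 53
σ = (3, 2, 1, 0): 9 + 30 + 10 + 8 = 57
Optimal value attained by: σ = (0, 3, 1, 2).
Answer: det⊕(C) = 77; verdict: NONSINGULAR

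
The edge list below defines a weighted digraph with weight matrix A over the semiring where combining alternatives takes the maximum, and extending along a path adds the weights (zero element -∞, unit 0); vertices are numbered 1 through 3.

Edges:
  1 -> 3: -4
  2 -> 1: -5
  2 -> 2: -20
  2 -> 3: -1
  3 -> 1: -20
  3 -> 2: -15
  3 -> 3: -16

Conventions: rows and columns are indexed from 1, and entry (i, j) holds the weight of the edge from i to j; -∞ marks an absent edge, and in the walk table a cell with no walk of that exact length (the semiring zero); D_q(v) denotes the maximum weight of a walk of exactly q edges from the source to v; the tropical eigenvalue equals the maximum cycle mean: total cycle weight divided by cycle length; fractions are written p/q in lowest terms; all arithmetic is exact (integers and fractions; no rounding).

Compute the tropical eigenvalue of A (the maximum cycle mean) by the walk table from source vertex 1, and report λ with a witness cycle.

q=0: [0, -∞, -∞]
q=1: [-∞, -∞, -4]
q=2: [-24, -19, -20]
q=3: [-24, -35, -20]
Optimal cycle mean attained by: cycle 1->3->2->1, total (-4) + (-15) + (-5), length 3.
Answer: λ = -8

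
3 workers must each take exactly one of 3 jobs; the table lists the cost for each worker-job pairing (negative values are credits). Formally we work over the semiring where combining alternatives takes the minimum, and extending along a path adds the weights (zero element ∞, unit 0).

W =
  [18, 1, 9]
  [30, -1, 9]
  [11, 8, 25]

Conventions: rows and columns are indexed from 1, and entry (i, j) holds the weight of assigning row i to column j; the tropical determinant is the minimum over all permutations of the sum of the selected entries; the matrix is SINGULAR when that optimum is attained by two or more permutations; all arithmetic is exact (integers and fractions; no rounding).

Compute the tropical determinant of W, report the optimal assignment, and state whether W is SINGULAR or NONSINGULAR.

σ = (1, 2, 3): 18 + (-1) + 25 = 42
σ = (1, 3, 2): 18 + 9 + 8 = 35
σ = (2, 1, 3): 1 + 30 + 25 = 56
σ = (2, 3, 1): 1 + 9 + 11 = 21
σ = (3, 1, 2): 9 + 30 + 8 = 47
σ = (3, 2, 1): 9 + (-1) + 11 = 19
Optimal value attained by: σ = (3, 2, 1).
Answer: det⊕(W) = 19; verdict: NONSINGULAR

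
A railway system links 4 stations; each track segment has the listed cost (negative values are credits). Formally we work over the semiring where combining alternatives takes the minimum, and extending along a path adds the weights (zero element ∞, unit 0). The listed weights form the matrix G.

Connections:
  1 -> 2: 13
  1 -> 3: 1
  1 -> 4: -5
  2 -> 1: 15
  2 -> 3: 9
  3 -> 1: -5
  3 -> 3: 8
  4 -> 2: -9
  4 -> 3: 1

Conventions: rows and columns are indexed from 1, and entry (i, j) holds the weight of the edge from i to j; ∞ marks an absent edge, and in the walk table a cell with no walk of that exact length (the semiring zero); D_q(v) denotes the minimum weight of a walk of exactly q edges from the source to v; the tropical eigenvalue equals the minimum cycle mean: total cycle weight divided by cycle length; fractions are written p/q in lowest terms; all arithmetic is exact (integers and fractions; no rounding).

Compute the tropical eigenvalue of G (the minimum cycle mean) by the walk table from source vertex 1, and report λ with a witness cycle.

q=0: [0, ∞, ∞, ∞]
q=1: [∞, 13, 1, -5]
q=2: [-4, -14, -4, ∞]
q=3: [-9, 9, -5, -9]
q=4: [-10, -18, -8, -14]
Optimal cycle mean attained by: cycle 1->4->3->1, total (-5) + 1 + (-5), length 3.
Answer: λ = -3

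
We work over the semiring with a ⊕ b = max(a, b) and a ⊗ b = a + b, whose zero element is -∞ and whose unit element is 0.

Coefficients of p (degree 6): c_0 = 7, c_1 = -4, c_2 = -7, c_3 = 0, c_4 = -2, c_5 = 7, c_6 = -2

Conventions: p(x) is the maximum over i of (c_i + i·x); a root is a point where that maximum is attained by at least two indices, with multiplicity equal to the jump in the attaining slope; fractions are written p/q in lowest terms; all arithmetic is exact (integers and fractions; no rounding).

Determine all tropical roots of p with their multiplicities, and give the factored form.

hull edge (i=0, c=7) to (i=5, c=7): slope 0, span 5
hull edge (i=5, c=7) to (i=6, c=-2): slope -9, span 1
Factored form: p(x) = -2 ⊗ (x ⊕ 0) ⊗ (x ⊕ 0) ⊗ (x ⊕ 0) ⊗ (x ⊕ 0) ⊗ (x ⊕ 0) ⊗ (x ⊕ 9)
Answer: roots = 0 (mult 5), 9 (mult 1)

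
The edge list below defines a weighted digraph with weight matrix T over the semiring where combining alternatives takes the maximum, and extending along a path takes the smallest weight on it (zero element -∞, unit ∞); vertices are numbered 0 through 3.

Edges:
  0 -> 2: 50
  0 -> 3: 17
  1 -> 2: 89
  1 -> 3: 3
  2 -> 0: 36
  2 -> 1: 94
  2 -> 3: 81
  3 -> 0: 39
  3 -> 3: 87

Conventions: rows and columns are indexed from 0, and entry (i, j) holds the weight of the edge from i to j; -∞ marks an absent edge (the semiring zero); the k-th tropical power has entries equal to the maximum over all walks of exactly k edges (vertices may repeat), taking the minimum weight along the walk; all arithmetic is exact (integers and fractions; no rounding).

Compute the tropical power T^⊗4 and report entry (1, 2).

T^⊗2:
  [36, 50, -∞, 50]
  [36, 89, -∞, 81]
  [39, -∞, 89, 81]
  [39, -∞, 39, 87]
T^⊗3:
  [39, -∞, 50, 50]
  [39, -∞, 89, 81]
  [39, 89, 39, 81]
  [39, 39, 39, 87]
T^⊗4:
  [39, 50, 39, 50]
  [39, 89, 39, 81]
  [39, 39, 89, 81]
  [39, 39, 39, 87]
Key observation: the optimum is the walk 1->2->3->0->2, with weight 89 min 81 min 39 min 50 = 39.
Optimal value attained by: walk 1->2->3->0->2.
Answer: (T^⊗4)[1][2] = 39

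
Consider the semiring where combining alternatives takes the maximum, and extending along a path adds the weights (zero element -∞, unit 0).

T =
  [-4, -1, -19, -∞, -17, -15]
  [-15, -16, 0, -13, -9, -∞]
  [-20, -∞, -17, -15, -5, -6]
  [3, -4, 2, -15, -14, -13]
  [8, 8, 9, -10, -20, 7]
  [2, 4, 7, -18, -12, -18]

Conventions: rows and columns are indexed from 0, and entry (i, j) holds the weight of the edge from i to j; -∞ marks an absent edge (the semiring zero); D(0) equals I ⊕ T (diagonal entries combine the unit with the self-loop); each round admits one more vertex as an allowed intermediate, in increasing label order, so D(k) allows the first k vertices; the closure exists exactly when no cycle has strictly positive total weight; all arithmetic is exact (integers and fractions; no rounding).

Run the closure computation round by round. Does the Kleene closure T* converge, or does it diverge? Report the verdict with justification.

D(0):
  [0, -1, -19, -∞, -17, -15]
  [-15, 0, 0, -13, -9, -∞]
  [-20, -∞, 0, -15, -5, -6]
  [3, -4, 2, 0, -14, -13]
  [8, 8, 9, -10, 0, 7]
  [2, 4, 7, -18, -12, 0]
D(1):
  [0, -1, -19, -∞, -17, -15]
  [-15, 0, 0, -13, -9, -30]
  [-20, -21, 0, -15, -5, -6]
  [3, 2, 2, 0, -14, -12]
  [8, 8, 9, -10, 0, 7]
  [2, 4, 7, -18, -12, 0]
D(2):
  [0, -1, -1, -14, -10, -15]
  [-15, 0, 0, -13, -9, -30]
  [-20, -21, 0, -15, -5, -6]
  [3, 2, 2, 0, -7, -12]
  [8, 8, 9, -5, 0, 7]
  [2, 4, 7, -9, -5, 0]
Detection: at round 3, diagonal entry (4, 4) turns strictly positive.
Key observation: the cycle 4->0->1->2->4 has total weight 8 + (-1) + 0 + (-5), which is strictly positive.
Answer: DIVERGES — positive cycle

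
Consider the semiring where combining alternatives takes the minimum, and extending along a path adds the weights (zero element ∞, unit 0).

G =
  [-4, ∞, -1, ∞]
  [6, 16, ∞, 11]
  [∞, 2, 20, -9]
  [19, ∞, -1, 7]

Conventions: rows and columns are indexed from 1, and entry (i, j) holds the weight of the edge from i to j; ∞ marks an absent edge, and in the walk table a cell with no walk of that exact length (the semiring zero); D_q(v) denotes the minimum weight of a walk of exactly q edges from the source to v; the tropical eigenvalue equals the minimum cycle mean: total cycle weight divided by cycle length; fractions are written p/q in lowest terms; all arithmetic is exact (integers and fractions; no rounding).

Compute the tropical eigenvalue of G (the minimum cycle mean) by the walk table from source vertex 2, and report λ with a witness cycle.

q=0: [∞, 0, ∞, ∞]
q=1: [6, 16, ∞, 11]
q=2: [2, 32, 5, 18]
q=3: [-2, 7, 1, -4]
q=4: [-6, 3, -5, -8]
Optimal cycle mean attained by: cycle 3->4->3, total (-9) + (-1), length 2.
Answer: λ = -5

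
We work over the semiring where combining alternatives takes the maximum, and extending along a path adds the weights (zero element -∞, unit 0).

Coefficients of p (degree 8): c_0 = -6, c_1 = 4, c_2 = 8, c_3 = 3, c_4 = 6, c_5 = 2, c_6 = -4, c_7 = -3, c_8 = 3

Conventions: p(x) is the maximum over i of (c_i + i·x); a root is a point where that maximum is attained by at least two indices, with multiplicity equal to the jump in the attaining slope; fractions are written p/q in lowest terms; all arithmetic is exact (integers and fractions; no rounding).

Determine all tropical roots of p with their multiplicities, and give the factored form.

hull edge (i=0, c=-6) to (i=1, c=4): slope 10, span 1
hull edge (i=1, c=4) to (i=2, c=8): slope 4, span 1
hull edge (i=2, c=8) to (i=8, c=3): slope -5/6, span 6
Factored form: p(x) = 3 ⊗ (x ⊕ (-10)) ⊗ (x ⊕ (-4)) ⊗ (x ⊕ 5/6) ⊗ (x ⊕ 5/6) ⊗ (x ⊕ 5/6) ⊗ (x ⊕ 5/6) ⊗ (x ⊕ 5/6) ⊗ (x ⊕ 5/6)
Answer: roots = -10 (mult 1), -4 (mult 1), 5/6 (mult 6)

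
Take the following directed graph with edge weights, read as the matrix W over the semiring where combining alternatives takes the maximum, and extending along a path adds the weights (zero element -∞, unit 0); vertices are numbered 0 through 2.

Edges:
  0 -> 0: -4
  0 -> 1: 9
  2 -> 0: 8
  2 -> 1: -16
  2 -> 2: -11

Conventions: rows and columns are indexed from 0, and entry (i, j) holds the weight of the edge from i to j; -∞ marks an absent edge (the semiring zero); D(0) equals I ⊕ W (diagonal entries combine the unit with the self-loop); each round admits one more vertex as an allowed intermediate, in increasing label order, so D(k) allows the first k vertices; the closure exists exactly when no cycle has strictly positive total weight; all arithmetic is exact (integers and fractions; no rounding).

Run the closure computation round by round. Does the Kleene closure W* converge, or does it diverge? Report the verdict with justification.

D(0):
  [0, 9, -∞]
  [-∞, 0, -∞]
  [8, -16, 0]
D(1):
  [0, 9, -∞]
  [-∞, 0, -∞]
  [8, 17, 0]
D(2):
  [0, 9, -∞]
  [-∞, 0, -∞]
  [8, 17, 0]
D(3):
  [0, 9, -∞]
  [-∞, 0, -∞]
  [8, 17, 0]
Key observation: every diagonal entry stays at the unit through all rounds, so no improving cycle exists.
Answer: CONVERGES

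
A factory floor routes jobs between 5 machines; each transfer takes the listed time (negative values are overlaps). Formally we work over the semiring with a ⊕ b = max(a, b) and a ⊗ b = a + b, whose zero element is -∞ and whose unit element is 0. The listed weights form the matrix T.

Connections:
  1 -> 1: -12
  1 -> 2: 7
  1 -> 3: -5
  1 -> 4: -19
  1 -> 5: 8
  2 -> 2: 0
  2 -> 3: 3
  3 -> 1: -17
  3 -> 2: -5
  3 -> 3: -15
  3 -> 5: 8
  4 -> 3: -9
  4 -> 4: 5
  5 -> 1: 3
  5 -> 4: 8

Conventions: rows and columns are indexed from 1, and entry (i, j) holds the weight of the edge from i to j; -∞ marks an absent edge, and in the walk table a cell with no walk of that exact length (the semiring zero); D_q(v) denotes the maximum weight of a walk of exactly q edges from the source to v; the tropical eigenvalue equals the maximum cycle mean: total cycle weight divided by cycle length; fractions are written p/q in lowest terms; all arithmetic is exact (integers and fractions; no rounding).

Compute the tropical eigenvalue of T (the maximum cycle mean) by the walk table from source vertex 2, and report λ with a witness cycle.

q=0: [-∞, 0, -∞, -∞, -∞]
q=1: [-∞, 0, 3, -∞, -∞]
q=2: [-14, 0, 3, -∞, 11]
q=3: [14, 0, 3, 19, 11]
q=4: [14, 21, 10, 24, 22]
q=5: [25, 21, 24, 30, 22]
Optimal cycle mean attained by: cycle 1->5->1, total 8 + 3, length 2.
Answer: λ = 11/2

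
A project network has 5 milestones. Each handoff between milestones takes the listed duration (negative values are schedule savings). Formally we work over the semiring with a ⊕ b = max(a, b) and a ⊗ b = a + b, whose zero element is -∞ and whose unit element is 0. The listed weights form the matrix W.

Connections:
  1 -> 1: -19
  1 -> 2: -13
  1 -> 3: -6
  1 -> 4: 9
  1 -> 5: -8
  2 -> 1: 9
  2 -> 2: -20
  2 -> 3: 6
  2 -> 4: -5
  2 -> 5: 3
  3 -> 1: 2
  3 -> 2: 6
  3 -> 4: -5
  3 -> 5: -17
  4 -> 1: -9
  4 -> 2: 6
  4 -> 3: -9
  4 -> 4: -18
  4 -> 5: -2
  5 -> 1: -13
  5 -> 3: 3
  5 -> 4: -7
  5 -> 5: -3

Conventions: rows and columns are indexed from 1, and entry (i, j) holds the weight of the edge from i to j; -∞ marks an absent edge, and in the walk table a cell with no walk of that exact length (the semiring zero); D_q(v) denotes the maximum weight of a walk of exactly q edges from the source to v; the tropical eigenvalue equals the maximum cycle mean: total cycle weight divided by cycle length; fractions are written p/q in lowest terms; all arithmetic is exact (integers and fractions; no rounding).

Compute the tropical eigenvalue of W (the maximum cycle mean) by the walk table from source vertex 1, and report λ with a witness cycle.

q=0: [0, -∞, -∞, -∞, -∞]
q=1: [-19, -13, -6, 9, -8]
q=2: [0, 15, 0, -9, 7]
q=3: [24, 6, 21, 10, 18]
q=4: [23, 27, 21, 33, 16]
q=5: [36, 39, 33, 32, 31]
Optimal cycle mean attained by: cycle 1->4->2->1, total 9 + 6 + 9, length 3.
Answer: λ = 8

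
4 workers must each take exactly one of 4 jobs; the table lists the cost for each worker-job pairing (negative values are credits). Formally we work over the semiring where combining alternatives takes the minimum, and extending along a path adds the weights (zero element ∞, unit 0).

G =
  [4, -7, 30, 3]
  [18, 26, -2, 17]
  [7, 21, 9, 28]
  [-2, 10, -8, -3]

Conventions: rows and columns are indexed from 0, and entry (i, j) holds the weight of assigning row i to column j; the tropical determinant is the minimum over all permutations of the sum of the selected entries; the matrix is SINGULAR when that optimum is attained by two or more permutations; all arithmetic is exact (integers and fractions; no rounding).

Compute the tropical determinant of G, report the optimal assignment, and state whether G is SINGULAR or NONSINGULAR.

σ = (0, 1, 2, 3): 4 + 26 + 9 + (-3) = 36
σ = (0, 1, 3, 2): 4 + 26 + 28 + (-8) = 50
σ = (0, 2, 1, 3): 4 + (-2) + 21 + (-3) = 20
σ = (0, 2, 3, 1): 4 + (-2) + 28 + 10 = 40
σ = (0, 3, 1, 2): 4 + 17 + 21 + (-8) = 34
σ = (0, 3, 2, 1): 4 + 17 + 9 + 10 = 40
σ = (1, 0, 2, 3): (-7) + 18 + 9 + (-3) = 17
σ = (1, 0, 3, 2): (-7) + 18 + 28 + (-8) = 31
σ = (1, 2, 0, 3): (-7) + (-2) + 7 + (-3) = -5
σ = (1, 2, 3, 0): (-7) + (-2) + 28 + (-2) = 17
σ = (1, 3, 0, 2): (-7) + 17 + 7 + (-8) = 9
σ = (1, 3, 2, 0): (-7) + 17 + 9 + (-2) = 17
σ = (2, 0, 1, 3): 30 + 18 + 21 + (-3) = 66
σ = (2, 0, 3, 1): 30 + 18 + 28 + 10 = 86
σ = (2, 1, 0, 3): 30 + 26 + 7 + (-3) = 60
σ = (2, 1, 3, 0): 30 + 26 + 28 + (-2) = 82
σ = (2, 3, 0, 1): 30 + 17 + 7 + 10 = 64
σ = (2, 3, 1, 0): 30 + 17 + 21 + (-2) = 66
σ = (3, 0, 1, 2): 3 + 18 + 21 + (-8) = 34
σ = (3, 0, 2, 1): 3 + 18 + 9 + 10 = 40
σ = (3, 1, 0, 2): 3 + 26 + 7 + (-8) = 28
σ = (3, 1, 2, 0): 3 + 26 + 9 + (-2) = 36
σ = (3, 2, 0, 1): 3 + (-2) + 7 + 10 = 18
σ = (3, 2, 1, 0): 3 + (-2) + 21 + (-2) = 20
Optimal value attained by: σ = (1, 2, 0, 3).
Answer: det⊕(G) = -5; verdict: NONSINGULAR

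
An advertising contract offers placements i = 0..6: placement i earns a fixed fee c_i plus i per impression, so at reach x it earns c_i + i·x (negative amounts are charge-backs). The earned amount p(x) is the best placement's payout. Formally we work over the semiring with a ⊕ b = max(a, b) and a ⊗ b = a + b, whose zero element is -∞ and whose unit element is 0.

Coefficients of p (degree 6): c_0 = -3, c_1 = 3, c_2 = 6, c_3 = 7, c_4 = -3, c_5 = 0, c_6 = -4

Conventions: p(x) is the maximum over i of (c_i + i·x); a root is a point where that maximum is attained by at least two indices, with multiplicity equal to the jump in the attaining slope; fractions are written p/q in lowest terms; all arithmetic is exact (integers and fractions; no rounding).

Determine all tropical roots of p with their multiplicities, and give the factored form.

hull edge (i=0, c=-3) to (i=1, c=3): slope 6, span 1
hull edge (i=1, c=3) to (i=2, c=6): slope 3, span 1
hull edge (i=2, c=6) to (i=3, c=7): slope 1, span 1
hull edge (i=3, c=7) to (i=5, c=0): slope -7/2, span 2
hull edge (i=5, c=0) to (i=6, c=-4): slope -4, span 1
Factored form: p(x) = -4 ⊗ (x ⊕ (-6)) ⊗ (x ⊕ (-3)) ⊗ (x ⊕ (-1)) ⊗ (x ⊕ 7/2) ⊗ (x ⊕ 7/2) ⊗ (x ⊕ 4)
Answer: roots = -6 (mult 1), -3 (mult 1), -1 (mult 1), 7/2 (mult 2), 4 (mult 1)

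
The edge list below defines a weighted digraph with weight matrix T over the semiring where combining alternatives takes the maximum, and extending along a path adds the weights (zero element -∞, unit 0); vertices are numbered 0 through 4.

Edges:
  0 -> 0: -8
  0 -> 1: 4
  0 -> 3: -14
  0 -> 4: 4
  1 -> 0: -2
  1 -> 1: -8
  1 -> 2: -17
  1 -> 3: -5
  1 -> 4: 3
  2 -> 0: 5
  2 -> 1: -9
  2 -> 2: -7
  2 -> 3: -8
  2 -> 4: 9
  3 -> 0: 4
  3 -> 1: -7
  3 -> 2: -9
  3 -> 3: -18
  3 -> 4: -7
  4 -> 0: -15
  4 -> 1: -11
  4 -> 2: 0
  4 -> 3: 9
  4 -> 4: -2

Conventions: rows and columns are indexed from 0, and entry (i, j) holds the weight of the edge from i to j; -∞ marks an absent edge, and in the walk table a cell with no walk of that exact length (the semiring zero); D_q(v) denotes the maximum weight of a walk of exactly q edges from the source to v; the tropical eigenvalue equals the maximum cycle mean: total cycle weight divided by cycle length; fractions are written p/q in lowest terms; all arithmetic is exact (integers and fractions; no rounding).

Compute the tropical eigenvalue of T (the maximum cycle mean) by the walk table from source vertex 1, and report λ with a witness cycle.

q=0: [-∞, 0, -∞, -∞, -∞]
q=1: [-2, -8, -17, -5, 3]
q=2: [-1, 2, 3, 12, 2]
q=3: [16, 5, 3, 11, 12]
q=4: [15, 20, 12, 21, 20]
q=5: [25, 19, 20, 29, 23]
Optimal cycle mean attained by: cycle 0->4->3->0, total 4 + 9 + 4, length 3.
Answer: λ = 17/3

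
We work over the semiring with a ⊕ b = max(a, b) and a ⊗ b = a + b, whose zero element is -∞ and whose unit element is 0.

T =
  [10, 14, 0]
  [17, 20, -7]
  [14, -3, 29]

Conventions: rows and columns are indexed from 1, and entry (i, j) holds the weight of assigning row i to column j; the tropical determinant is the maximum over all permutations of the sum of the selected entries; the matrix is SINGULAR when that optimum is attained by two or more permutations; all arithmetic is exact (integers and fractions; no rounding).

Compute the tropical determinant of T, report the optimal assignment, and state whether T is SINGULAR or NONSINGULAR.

σ = (1, 2, 3): 10 + 20 + 29 = 59
σ = (1, 3, 2): 10 + (-7) + (-3) = 0
σ = (2, 1, 3): 14 + 17 + 29 = 60
σ = (2, 3, 1): 14 + (-7) + 14 = 21
σ = (3, 1, 2): 0 + 17 + (-3) = 14
σ = (3, 2, 1): 0 + 20 + 14 = 34
Optimal value attained by: σ = (2, 1, 3).
Answer: det⊕(T) = 60; verdict: NONSINGULAR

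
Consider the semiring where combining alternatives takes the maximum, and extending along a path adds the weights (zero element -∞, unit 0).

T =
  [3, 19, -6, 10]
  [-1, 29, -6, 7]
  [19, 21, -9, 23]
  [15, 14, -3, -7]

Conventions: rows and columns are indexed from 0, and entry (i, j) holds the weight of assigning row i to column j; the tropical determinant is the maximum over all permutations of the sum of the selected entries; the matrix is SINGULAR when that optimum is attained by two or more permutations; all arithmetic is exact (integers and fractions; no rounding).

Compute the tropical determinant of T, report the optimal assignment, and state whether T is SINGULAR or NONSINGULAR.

σ = (0, 1, 2, 3): 3 + 29 + (-9) + (-7) = 16
σ = (0, 1, 3, 2): 3 + 29 + 23 + (-3) = 52
σ = (0, 2, 1, 3): 3 + (-6) + 21 + (-7) = 11
σ = (0, 2, 3, 1): 3 + (-6) + 23 + 14 = 34
σ = (0, 3, 1, 2): 3 + 7 + 21 + (-3) = 28
σ = (0, 3, 2, 1): 3 + 7 + (-9) + 14 = 15
σ = (1, 0, 2, 3): 19 + (-1) + (-9) + (-7) = 2
σ = (1, 0, 3, 2): 19 + (-1) + 23 + (-3) = 38
σ = (1, 2, 0, 3): 19 + (-6) + 19 + (-7) = 25
σ = (1, 2, 3, 0): 19 + (-6) + 23 + 15 = 51
σ = (1, 3, 0, 2): 19 + 7 + 19 + (-3) = 42
σ = (1, 3, 2, 0): 19 + 7 + (-9) + 15 = 32
σ = (2, 0, 1, 3): (-6) + (-1) + 21 + (-7) = 7
σ = (2, 0, 3, 1): (-6) + (-1) + 23 + 14 = 30
σ = (2, 1, 0, 3): (-6) + 29 + 19 + (-7) = 35
σ = (2, 1, 3, 0): (-6) + 29 + 23 + 15 = 61
σ = (2, 3, 0, 1): (-6) + 7 + 19 + 14 = 34
σ = (2, 3, 1, 0): (-6) + 7 + 21 + 15 = 37
σ = (3, 0, 1, 2): 10 + (-1) + 21 + (-3) = 27
σ = (3, 0, 2, 1): 10 + (-1) + (-9) + 14 = 14
σ = (3, 1, 0, 2): 10 + 29 + 19 + (-3) = 55
σ = (3, 1, 2, 0): 10 + 29 + (-9) + 15 = 45
σ = (3, 2, 0, 1): 10 + (-6) + 19 + 14 = 37
σ = (3, 2, 1, 0): 10 + (-6) + 21 + 15 = 40
Optimal value attained by: σ = (2, 1, 3, 0).
Answer: det⊕(T) = 61; verdict: NONSINGULAR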